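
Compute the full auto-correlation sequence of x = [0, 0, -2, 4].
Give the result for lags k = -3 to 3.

r_xx[k] = sum_m x[m]*x[m+k], indexed from 0, for k = -3 to 3:
  r_xx[-3] = x[3]*x[0] = 0
  r_xx[-2] = x[2]*x[0] + x[3]*x[1] = 0
  r_xx[-1] = x[1]*x[0] + x[2]*x[1] + x[3]*x[2] = -8
  r_xx[0] = x[0]*x[0] + x[1]*x[1] + x[2]*x[2] + x[3]*x[3] = 20
  r_xx[1] = x[0]*x[1] + x[1]*x[2] + x[2]*x[3] = -8
  r_xx[2] = x[0]*x[2] + x[1]*x[3] = 0
  r_xx[3] = x[0]*x[3] = 0
r_xx = [0, 0, -8, 20, -8, 0, 0]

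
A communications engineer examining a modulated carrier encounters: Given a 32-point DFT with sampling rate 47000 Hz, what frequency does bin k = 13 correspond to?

The frequency of DFT bin k is: f_k = k * f_s / N
f_13 = 13 * 47000 / 32 = 76375/4 Hz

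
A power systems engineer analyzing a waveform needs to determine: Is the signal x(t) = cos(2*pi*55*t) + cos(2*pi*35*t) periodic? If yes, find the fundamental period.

f1 = 55 Hz, f2 = 35 Hz
Period T1 = 1/55, T2 = 1/35
Ratio T1/T2 = 35/55, which is rational.
The signal is periodic with fundamental period T = 1/GCD(55,35) = 1/5 s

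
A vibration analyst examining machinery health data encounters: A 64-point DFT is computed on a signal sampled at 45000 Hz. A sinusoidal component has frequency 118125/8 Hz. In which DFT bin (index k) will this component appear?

DFT frequency resolution = f_s/N = 45000/64 = 5625/8 Hz
Bin index k = f_signal / resolution = 118125/8 / 5625/8 = 21
The signal frequency 118125/8 Hz falls in DFT bin k = 21.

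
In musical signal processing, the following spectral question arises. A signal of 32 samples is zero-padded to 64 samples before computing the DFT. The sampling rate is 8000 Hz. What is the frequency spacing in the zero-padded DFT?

Original DFT: N = 32, resolution = f_s/N = 8000/32 = 250 Hz
Zero-padded DFT: N = 64, resolution = f_s/N = 8000/64 = 125 Hz
Zero-padding interpolates the spectrum (finer frequency grid)
but does NOT improve the true spectral resolution (ability to resolve close frequencies).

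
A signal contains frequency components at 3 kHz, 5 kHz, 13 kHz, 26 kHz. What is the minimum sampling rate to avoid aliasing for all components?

The highest frequency component is f_max = 26 kHz.
Nyquist rate = 2 * f_max = 2 * 26 kHz = 52 kHz.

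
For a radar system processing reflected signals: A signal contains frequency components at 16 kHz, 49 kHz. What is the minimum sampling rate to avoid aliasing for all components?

The highest frequency component is f_max = 49 kHz.
Nyquist rate = 2 * f_max = 2 * 49 kHz = 98 kHz.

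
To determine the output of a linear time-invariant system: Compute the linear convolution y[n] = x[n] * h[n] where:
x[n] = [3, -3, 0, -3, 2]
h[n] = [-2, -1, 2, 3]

y[n] = sum_k x[k]*h[n-k]. Output length = len(x) + len(h) - 1 = 5 + 4 - 1 = 8.
y[0] = 3*-2 = -6
y[1] = -3*-2 + 3*-1 = 3
y[2] = 0*-2 + -3*-1 + 3*2 = 9
y[3] = -3*-2 + 0*-1 + -3*2 + 3*3 = 9
y[4] = 2*-2 + -3*-1 + 0*2 + -3*3 = -10
y[5] = 2*-1 + -3*2 + 0*3 = -8
y[6] = 2*2 + -3*3 = -5
y[7] = 2*3 = 6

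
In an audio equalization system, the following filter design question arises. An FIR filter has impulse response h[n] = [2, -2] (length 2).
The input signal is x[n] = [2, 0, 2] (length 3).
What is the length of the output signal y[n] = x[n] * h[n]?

For linear convolution, the output length is:
len(y) = len(x) + len(h) - 1 = 3 + 2 - 1 = 4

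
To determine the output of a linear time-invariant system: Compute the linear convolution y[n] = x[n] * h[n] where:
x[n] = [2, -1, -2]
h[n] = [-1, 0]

y[n] = sum_k x[k]*h[n-k]. Output length = len(x) + len(h) - 1 = 3 + 2 - 1 = 4.
y[0] = 2*-1 = -2
y[1] = -1*-1 + 2*0 = 1
y[2] = -2*-1 + -1*0 = 2
y[3] = -2*0 = 0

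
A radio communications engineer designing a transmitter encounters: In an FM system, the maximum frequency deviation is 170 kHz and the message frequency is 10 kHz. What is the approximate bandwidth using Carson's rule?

Carson's rule: BW = 2*(delta_f + f_m)
= 2*(170 + 10) kHz = 360 kHz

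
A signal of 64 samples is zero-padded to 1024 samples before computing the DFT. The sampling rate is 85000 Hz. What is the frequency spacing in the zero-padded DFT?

Original DFT: N = 64, resolution = f_s/N = 85000/64 = 10625/8 Hz
Zero-padded DFT: N = 1024, resolution = f_s/N = 85000/1024 = 10625/128 Hz
Zero-padding interpolates the spectrum (finer frequency grid)
but does NOT improve the true spectral resolution (ability to resolve close frequencies).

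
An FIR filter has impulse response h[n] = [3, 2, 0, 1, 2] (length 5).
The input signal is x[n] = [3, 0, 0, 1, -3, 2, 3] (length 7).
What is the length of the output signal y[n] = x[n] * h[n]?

For linear convolution, the output length is:
len(y) = len(x) + len(h) - 1 = 7 + 5 - 1 = 11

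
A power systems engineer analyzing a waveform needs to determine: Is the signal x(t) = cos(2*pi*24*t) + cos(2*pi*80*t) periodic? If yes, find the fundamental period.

f1 = 24 Hz, f2 = 80 Hz
Period T1 = 1/24, T2 = 1/80
Ratio T1/T2 = 80/24, which is rational.
The signal is periodic with fundamental period T = 1/GCD(24,80) = 1/8 s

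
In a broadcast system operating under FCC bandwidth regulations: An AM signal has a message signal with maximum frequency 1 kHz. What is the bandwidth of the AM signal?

In AM (double-sideband), the bandwidth is twice the message frequency.
BW = 2 * f_m = 2 * 1 kHz = 2 kHz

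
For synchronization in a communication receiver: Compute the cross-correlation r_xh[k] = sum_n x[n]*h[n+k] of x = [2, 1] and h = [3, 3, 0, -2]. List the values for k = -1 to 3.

Both sequences indexed from 0 and zero outside their support.
Lags with overlap: k = -1 to 3.
  r_xh[-1] = x[1]*h[0] = 3
  r_xh[0] = x[0]*h[0] + x[1]*h[1] = 9
  r_xh[1] = x[0]*h[1] + x[1]*h[2] = 6
  r_xh[2] = x[0]*h[2] + x[1]*h[3] = -2
  r_xh[3] = x[0]*h[3] = -4
r_xh = [3, 9, 6, -2, -4] (for k = -1, ..., 3)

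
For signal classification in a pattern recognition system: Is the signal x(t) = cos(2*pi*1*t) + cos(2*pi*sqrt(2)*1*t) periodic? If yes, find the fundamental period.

f1 = 1 Hz, f2 = 1*sqrt(2) Hz
Ratio f2/f1 = sqrt(2), which is irrational.
Since the frequency ratio is irrational, no common period exists.
The signal is not periodic.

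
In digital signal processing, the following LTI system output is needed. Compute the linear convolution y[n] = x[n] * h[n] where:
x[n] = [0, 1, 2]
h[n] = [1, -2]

y[n] = sum_k x[k]*h[n-k]. Output length = len(x) + len(h) - 1 = 3 + 2 - 1 = 4.
y[0] = 0*1 = 0
y[1] = 1*1 + 0*-2 = 1
y[2] = 2*1 + 1*-2 = 0
y[3] = 2*-2 = -4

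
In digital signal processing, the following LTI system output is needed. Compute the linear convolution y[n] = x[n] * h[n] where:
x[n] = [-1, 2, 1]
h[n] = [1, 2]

y[n] = sum_k x[k]*h[n-k]. Output length = len(x) + len(h) - 1 = 3 + 2 - 1 = 4.
y[0] = -1*1 = -1
y[1] = 2*1 + -1*2 = 0
y[2] = 1*1 + 2*2 = 5
y[3] = 1*2 = 2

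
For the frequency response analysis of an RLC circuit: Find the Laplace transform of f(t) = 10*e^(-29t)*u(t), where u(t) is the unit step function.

Standard Laplace transform pair:
e^(-at)*u(t) <-> 1/(s+a)
With a = 29: L{10*e^(-29t)*u(t)} = 10/(s+29), ROC: Re(s) > -29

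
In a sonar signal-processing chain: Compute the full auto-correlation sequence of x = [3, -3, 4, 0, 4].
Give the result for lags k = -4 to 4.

r_xx[k] = sum_m x[m]*x[m+k], indexed from 0, for k = -4 to 4:
  r_xx[-4] = x[4]*x[0] = 12
  r_xx[-3] = x[3]*x[0] + x[4]*x[1] = -12
  r_xx[-2] = x[2]*x[0] + x[3]*x[1] + x[4]*x[2] = 28
  r_xx[-1] = x[1]*x[0] + x[2]*x[1] + x[3]*x[2] + x[4]*x[3] = -21
  r_xx[0] = x[0]*x[0] + x[1]*x[1] + x[2]*x[2] + x[3]*x[3] + x[4]*x[4] = 50
  r_xx[1] = x[0]*x[1] + x[1]*x[2] + x[2]*x[3] + x[3]*x[4] = -21
  r_xx[2] = x[0]*x[2] + x[1]*x[3] + x[2]*x[4] = 28
  r_xx[3] = x[0]*x[3] + x[1]*x[4] = -12
  r_xx[4] = x[0]*x[4] = 12
r_xx = [12, -12, 28, -21, 50, -21, 28, -12, 12]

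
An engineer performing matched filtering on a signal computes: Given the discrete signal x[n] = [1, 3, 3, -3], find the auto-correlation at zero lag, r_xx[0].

The auto-correlation at zero lag r_xx[0] equals the signal energy.
r_xx[0] = sum of x[n]^2 = 1^2 + 3^2 + 3^2 + (-3)^2
= 1 + 9 + 9 + 9 = 28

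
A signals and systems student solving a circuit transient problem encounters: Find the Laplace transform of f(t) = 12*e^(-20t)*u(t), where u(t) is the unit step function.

Standard Laplace transform pair:
e^(-at)*u(t) <-> 1/(s+a)
With a = 20: L{12*e^(-20t)*u(t)} = 12/(s+20), ROC: Re(s) > -20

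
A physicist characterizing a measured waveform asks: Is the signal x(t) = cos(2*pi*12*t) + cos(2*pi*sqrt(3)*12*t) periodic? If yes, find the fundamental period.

f1 = 12 Hz, f2 = 12*sqrt(3) Hz
Ratio f2/f1 = sqrt(3), which is irrational.
Since the frequency ratio is irrational, no common period exists.
The signal is not periodic.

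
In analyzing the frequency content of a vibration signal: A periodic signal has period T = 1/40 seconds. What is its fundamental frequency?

The fundamental frequency is the reciprocal of the period.
f = 1/T = 1/(1/40) = 40 Hz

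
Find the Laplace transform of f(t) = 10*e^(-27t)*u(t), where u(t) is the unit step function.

Standard Laplace transform pair:
e^(-at)*u(t) <-> 1/(s+a)
With a = 27: L{10*e^(-27t)*u(t)} = 10/(s+27), ROC: Re(s) > -27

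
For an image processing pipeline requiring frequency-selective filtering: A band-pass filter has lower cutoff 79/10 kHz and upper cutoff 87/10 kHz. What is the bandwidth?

Bandwidth = f_high - f_low
= 87/10 kHz - 79/10 kHz = 4/5 kHz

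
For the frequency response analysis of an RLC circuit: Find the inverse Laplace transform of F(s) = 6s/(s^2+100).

Standard pair: s/(s^2+w^2) <-> cos(wt)*u(t)
With k=6, w=10: f(t) = 6*cos(10t)*u(t)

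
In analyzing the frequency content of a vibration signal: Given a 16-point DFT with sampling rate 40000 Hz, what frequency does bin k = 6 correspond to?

The frequency of DFT bin k is: f_k = k * f_s / N
f_6 = 6 * 40000 / 16 = 15000 Hz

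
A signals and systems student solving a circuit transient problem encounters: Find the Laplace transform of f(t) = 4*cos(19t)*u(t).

Standard pair: cos(wt)*u(t) <-> s/(s^2+w^2)
With w = 19: L{4*cos(19t)*u(t)} = 4s/(s^2+361)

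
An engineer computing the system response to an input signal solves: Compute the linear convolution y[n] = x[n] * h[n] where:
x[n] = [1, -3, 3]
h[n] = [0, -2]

y[n] = sum_k x[k]*h[n-k]. Output length = len(x) + len(h) - 1 = 3 + 2 - 1 = 4.
y[0] = 1*0 = 0
y[1] = -3*0 + 1*-2 = -2
y[2] = 3*0 + -3*-2 = 6
y[3] = 3*-2 = -6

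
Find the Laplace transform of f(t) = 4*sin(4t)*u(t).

Standard pair: sin(wt)*u(t) <-> w/(s^2+w^2)
With w = 4: L{4*sin(4t)*u(t)} = 16/(s^2+16)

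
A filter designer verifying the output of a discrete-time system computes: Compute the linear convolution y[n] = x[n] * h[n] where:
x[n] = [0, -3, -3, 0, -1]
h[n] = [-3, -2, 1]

y[n] = sum_k x[k]*h[n-k]. Output length = len(x) + len(h) - 1 = 5 + 3 - 1 = 7.
y[0] = 0*-3 = 0
y[1] = -3*-3 + 0*-2 = 9
y[2] = -3*-3 + -3*-2 + 0*1 = 15
y[3] = 0*-3 + -3*-2 + -3*1 = 3
y[4] = -1*-3 + 0*-2 + -3*1 = 0
y[5] = -1*-2 + 0*1 = 2
y[6] = -1*1 = -1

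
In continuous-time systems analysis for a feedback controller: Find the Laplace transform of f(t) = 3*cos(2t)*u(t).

Standard pair: cos(wt)*u(t) <-> s/(s^2+w^2)
With w = 2: L{3*cos(2t)*u(t)} = 3s/(s^2+4)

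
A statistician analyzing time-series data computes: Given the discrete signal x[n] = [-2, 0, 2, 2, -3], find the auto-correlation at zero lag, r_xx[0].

The auto-correlation at zero lag r_xx[0] equals the signal energy.
r_xx[0] = sum of x[n]^2 = (-2)^2 + 0^2 + 2^2 + 2^2 + (-3)^2
= 4 + 0 + 4 + 4 + 9 = 21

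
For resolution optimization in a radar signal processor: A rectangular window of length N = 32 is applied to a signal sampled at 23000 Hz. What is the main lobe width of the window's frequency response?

For a rectangular window of length N,
the main lobe width in frequency is 2*f_s/N.
= 2*23000/32 = 2875/2 Hz
This determines the minimum frequency separation for resolving two sinusoids.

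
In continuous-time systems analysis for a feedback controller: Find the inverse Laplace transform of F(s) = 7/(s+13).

Standard pair: k/(s+a) <-> k*e^(-at)*u(t)
With k=7, a=13: f(t) = 7*e^(-13t)*u(t)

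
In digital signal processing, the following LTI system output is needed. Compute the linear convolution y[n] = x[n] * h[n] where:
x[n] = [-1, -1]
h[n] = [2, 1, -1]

y[n] = sum_k x[k]*h[n-k]. Output length = len(x) + len(h) - 1 = 2 + 3 - 1 = 4.
y[0] = -1*2 = -2
y[1] = -1*2 + -1*1 = -3
y[2] = -1*1 + -1*-1 = 0
y[3] = -1*-1 = 1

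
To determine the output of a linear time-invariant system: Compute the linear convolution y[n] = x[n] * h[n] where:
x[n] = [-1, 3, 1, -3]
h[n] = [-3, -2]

y[n] = sum_k x[k]*h[n-k]. Output length = len(x) + len(h) - 1 = 4 + 2 - 1 = 5.
y[0] = -1*-3 = 3
y[1] = 3*-3 + -1*-2 = -7
y[2] = 1*-3 + 3*-2 = -9
y[3] = -3*-3 + 1*-2 = 7
y[4] = -3*-2 = 6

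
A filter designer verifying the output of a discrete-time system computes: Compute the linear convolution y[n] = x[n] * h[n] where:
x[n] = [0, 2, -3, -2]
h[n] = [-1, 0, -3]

y[n] = sum_k x[k]*h[n-k]. Output length = len(x) + len(h) - 1 = 4 + 3 - 1 = 6.
y[0] = 0*-1 = 0
y[1] = 2*-1 + 0*0 = -2
y[2] = -3*-1 + 2*0 + 0*-3 = 3
y[3] = -2*-1 + -3*0 + 2*-3 = -4
y[4] = -2*0 + -3*-3 = 9
y[5] = -2*-3 = 6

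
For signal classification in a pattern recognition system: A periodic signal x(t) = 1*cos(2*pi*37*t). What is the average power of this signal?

Average power of A*cos(wt) is A^2/2.
P = 1^2 / 2 = 1/2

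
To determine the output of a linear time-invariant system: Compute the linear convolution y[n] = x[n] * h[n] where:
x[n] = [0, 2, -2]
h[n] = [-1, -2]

y[n] = sum_k x[k]*h[n-k]. Output length = len(x) + len(h) - 1 = 3 + 2 - 1 = 4.
y[0] = 0*-1 = 0
y[1] = 2*-1 + 0*-2 = -2
y[2] = -2*-1 + 2*-2 = -2
y[3] = -2*-2 = 4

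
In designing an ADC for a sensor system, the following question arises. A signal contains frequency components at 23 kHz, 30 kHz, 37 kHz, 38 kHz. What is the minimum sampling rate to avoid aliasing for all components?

The highest frequency component is f_max = 38 kHz.
Nyquist rate = 2 * f_max = 2 * 38 kHz = 76 kHz.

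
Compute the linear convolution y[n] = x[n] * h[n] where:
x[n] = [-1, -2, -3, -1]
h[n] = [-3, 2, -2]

y[n] = sum_k x[k]*h[n-k]. Output length = len(x) + len(h) - 1 = 4 + 3 - 1 = 6.
y[0] = -1*-3 = 3
y[1] = -2*-3 + -1*2 = 4
y[2] = -3*-3 + -2*2 + -1*-2 = 7
y[3] = -1*-3 + -3*2 + -2*-2 = 1
y[4] = -1*2 + -3*-2 = 4
y[5] = -1*-2 = 2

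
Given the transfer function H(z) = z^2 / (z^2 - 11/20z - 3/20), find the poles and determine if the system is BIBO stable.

Poles are roots of the denominator: z^2 - 11/20z - 3/20 = 0.
Quadratic formula: z = [-(-11/20) +/- sqrt((-11/20)^2 - 4*(-3/20))] / 2
Discriminant = 121/400 + 3/5 = 361/400; sqrt = 19/20.
z = (11/20 +/- 19/20) / 2 => z = 3/4 or z = -1/5.
|p1| = 3/4, |p2| = 1/5.
For BIBO stability, all poles must lie inside the unit circle (|p| < 1).
System is STABLE since both |p| < 1.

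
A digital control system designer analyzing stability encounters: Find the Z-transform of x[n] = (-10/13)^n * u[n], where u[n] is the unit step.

The Z-transform of a^n * u[n] is z/(z-a) for |z| > |a|.
Here a = -10/13, so X(z) = z/(z - (-10/13)) = 13z/(13z + 10)
ROC: |z| > 10/13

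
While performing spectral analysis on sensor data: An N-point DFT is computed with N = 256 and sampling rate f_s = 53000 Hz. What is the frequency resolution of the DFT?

DFT frequency resolution = f_s / N
= 53000 / 256 = 6625/32 Hz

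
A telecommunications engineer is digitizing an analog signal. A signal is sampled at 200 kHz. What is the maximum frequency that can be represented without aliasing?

The maximum frequency that can be represented without aliasing
is the Nyquist frequency: f_max = f_s / 2 = 200 kHz / 2 = 100 kHz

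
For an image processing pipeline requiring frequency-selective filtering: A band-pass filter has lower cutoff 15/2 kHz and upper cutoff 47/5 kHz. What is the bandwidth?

Bandwidth = f_high - f_low
= 47/5 kHz - 15/2 kHz = 19/10 kHz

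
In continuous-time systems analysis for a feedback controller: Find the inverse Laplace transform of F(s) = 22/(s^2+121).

Standard pair: w/(s^2+w^2) <-> sin(wt)*u(t)
Recognize w^2 = 121, so w = 11; numerator 22 = 2*11.
f(t) = 2*sin(11t)*u(t)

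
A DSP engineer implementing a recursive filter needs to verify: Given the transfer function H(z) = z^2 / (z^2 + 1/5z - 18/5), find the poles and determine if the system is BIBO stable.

Poles are roots of the denominator: z^2 + 1/5z - 18/5 = 0.
Quadratic formula: z = [-(1/5) +/- sqrt((1/5)^2 - 4*(-18/5))] / 2
Discriminant = 1/25 + 72/5 = 361/25; sqrt = 19/5.
z = (-1/5 +/- 19/5) / 2 => z = 9/5 or z = -2.
|p1| = 2, |p2| = 9/5.
For BIBO stability, all poles must lie inside the unit circle (|p| < 1).
System is UNSTABLE since at least one |p| >= 1.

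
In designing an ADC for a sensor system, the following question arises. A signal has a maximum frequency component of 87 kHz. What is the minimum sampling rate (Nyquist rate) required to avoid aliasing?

By the Nyquist-Shannon sampling theorem,
the minimum sampling rate (Nyquist rate) must be at least 2 * f_max.
Nyquist rate = 2 * 87 kHz = 174 kHz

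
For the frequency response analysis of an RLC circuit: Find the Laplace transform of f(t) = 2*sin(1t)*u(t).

Standard pair: sin(wt)*u(t) <-> w/(s^2+w^2)
With w = 1: L{2*sin(1t)*u(t)} = 2/(s^2+1)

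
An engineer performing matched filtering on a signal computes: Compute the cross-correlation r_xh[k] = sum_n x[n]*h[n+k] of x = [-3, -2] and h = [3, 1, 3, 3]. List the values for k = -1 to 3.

Both sequences indexed from 0 and zero outside their support.
Lags with overlap: k = -1 to 3.
  r_xh[-1] = x[1]*h[0] = -6
  r_xh[0] = x[0]*h[0] + x[1]*h[1] = -11
  r_xh[1] = x[0]*h[1] + x[1]*h[2] = -9
  r_xh[2] = x[0]*h[2] + x[1]*h[3] = -15
  r_xh[3] = x[0]*h[3] = -9
r_xh = [-6, -11, -9, -15, -9] (for k = -1, ..., 3)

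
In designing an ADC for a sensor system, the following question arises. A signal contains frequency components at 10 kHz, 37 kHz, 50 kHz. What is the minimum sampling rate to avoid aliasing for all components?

The highest frequency component is f_max = 50 kHz.
Nyquist rate = 2 * f_max = 2 * 50 kHz = 100 kHz.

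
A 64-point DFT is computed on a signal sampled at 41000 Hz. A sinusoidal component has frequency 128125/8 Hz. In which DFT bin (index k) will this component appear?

DFT frequency resolution = f_s/N = 41000/64 = 5125/8 Hz
Bin index k = f_signal / resolution = 128125/8 / 5125/8 = 25
The signal frequency 128125/8 Hz falls in DFT bin k = 25.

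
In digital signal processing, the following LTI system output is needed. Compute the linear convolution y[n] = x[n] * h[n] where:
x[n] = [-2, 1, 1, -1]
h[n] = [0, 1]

y[n] = sum_k x[k]*h[n-k]. Output length = len(x) + len(h) - 1 = 4 + 2 - 1 = 5.
y[0] = -2*0 = 0
y[1] = 1*0 + -2*1 = -2
y[2] = 1*0 + 1*1 = 1
y[3] = -1*0 + 1*1 = 1
y[4] = -1*1 = -1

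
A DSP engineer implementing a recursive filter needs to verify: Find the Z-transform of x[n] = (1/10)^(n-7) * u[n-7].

Time-shifting property: if X(z) = Z{x[n]}, then Z{x[n-d]} = z^(-d) * X(z)
X(z) = z/(z - 1/10) for x[n] = (1/10)^n * u[n]
Z{x[n-7]} = z^(-7) * z/(z - 1/10) = z^(-6)/(z - 1/10)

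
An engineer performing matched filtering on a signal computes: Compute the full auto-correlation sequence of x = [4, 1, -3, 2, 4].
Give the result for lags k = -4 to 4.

r_xx[k] = sum_m x[m]*x[m+k], indexed from 0, for k = -4 to 4:
  r_xx[-4] = x[4]*x[0] = 16
  r_xx[-3] = x[3]*x[0] + x[4]*x[1] = 12
  r_xx[-2] = x[2]*x[0] + x[3]*x[1] + x[4]*x[2] = -22
  r_xx[-1] = x[1]*x[0] + x[2]*x[1] + x[3]*x[2] + x[4]*x[3] = 3
  r_xx[0] = x[0]*x[0] + x[1]*x[1] + x[2]*x[2] + x[3]*x[3] + x[4]*x[4] = 46
  r_xx[1] = x[0]*x[1] + x[1]*x[2] + x[2]*x[3] + x[3]*x[4] = 3
  r_xx[2] = x[0]*x[2] + x[1]*x[3] + x[2]*x[4] = -22
  r_xx[3] = x[0]*x[3] + x[1]*x[4] = 12
  r_xx[4] = x[0]*x[4] = 16
r_xx = [16, 12, -22, 3, 46, 3, -22, 12, 16]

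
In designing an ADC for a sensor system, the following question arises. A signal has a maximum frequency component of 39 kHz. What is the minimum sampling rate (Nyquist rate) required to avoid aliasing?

By the Nyquist-Shannon sampling theorem,
the minimum sampling rate (Nyquist rate) must be at least 2 * f_max.
Nyquist rate = 2 * 39 kHz = 78 kHz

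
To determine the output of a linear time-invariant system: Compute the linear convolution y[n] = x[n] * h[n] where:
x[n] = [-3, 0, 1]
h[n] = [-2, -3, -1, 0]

y[n] = sum_k x[k]*h[n-k]. Output length = len(x) + len(h) - 1 = 3 + 4 - 1 = 6.
y[0] = -3*-2 = 6
y[1] = 0*-2 + -3*-3 = 9
y[2] = 1*-2 + 0*-3 + -3*-1 = 1
y[3] = 1*-3 + 0*-1 + -3*0 = -3
y[4] = 1*-1 + 0*0 = -1
y[5] = 1*0 = 0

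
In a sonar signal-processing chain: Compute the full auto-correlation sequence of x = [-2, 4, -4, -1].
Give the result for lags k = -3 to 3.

r_xx[k] = sum_m x[m]*x[m+k], indexed from 0, for k = -3 to 3:
  r_xx[-3] = x[3]*x[0] = 2
  r_xx[-2] = x[2]*x[0] + x[3]*x[1] = 4
  r_xx[-1] = x[1]*x[0] + x[2]*x[1] + x[3]*x[2] = -20
  r_xx[0] = x[0]*x[0] + x[1]*x[1] + x[2]*x[2] + x[3]*x[3] = 37
  r_xx[1] = x[0]*x[1] + x[1]*x[2] + x[2]*x[3] = -20
  r_xx[2] = x[0]*x[2] + x[1]*x[3] = 4
  r_xx[3] = x[0]*x[3] = 2
r_xx = [2, 4, -20, 37, -20, 4, 2]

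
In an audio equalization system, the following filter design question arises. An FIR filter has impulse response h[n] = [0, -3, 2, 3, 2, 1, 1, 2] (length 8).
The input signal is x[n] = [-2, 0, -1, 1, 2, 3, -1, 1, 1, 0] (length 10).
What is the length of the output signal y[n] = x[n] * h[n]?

For linear convolution, the output length is:
len(y) = len(x) + len(h) - 1 = 10 + 8 - 1 = 17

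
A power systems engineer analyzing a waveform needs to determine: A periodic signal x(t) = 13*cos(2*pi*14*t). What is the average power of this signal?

Average power of A*cos(wt) is A^2/2.
P = 13^2 / 2 = 169/2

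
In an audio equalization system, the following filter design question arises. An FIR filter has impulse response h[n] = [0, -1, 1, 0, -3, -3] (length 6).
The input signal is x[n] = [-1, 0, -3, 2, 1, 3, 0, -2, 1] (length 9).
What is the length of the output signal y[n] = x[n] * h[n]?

For linear convolution, the output length is:
len(y) = len(x) + len(h) - 1 = 9 + 6 - 1 = 14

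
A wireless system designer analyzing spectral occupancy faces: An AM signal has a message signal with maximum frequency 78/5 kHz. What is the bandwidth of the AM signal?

In AM (double-sideband), the bandwidth is twice the message frequency.
BW = 2 * f_m = 2 * 78/5 kHz = 156/5 kHz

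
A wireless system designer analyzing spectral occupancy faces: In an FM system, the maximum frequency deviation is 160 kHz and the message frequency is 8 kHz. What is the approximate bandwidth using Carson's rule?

Carson's rule: BW = 2*(delta_f + f_m)
= 2*(160 + 8) kHz = 336 kHz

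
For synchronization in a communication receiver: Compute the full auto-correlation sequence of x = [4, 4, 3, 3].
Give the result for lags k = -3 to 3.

r_xx[k] = sum_m x[m]*x[m+k], indexed from 0, for k = -3 to 3:
  r_xx[-3] = x[3]*x[0] = 12
  r_xx[-2] = x[2]*x[0] + x[3]*x[1] = 24
  r_xx[-1] = x[1]*x[0] + x[2]*x[1] + x[3]*x[2] = 37
  r_xx[0] = x[0]*x[0] + x[1]*x[1] + x[2]*x[2] + x[3]*x[3] = 50
  r_xx[1] = x[0]*x[1] + x[1]*x[2] + x[2]*x[3] = 37
  r_xx[2] = x[0]*x[2] + x[1]*x[3] = 24
  r_xx[3] = x[0]*x[3] = 12
r_xx = [12, 24, 37, 50, 37, 24, 12]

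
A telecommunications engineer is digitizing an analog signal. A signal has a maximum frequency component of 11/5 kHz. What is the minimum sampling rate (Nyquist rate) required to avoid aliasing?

By the Nyquist-Shannon sampling theorem,
the minimum sampling rate (Nyquist rate) must be at least 2 * f_max.
Nyquist rate = 2 * 11/5 kHz = 22/5 kHz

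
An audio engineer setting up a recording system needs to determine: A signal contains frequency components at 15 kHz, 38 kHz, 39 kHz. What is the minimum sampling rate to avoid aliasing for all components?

The highest frequency component is f_max = 39 kHz.
Nyquist rate = 2 * f_max = 2 * 39 kHz = 78 kHz.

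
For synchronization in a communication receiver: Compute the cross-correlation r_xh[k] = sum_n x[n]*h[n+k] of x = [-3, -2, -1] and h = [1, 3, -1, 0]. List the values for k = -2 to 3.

Both sequences indexed from 0 and zero outside their support.
Lags with overlap: k = -2 to 3.
  r_xh[-2] = x[2]*h[0] = -1
  r_xh[-1] = x[1]*h[0] + x[2]*h[1] = -5
  r_xh[0] = x[0]*h[0] + x[1]*h[1] + x[2]*h[2] = -8
  r_xh[1] = x[0]*h[1] + x[1]*h[2] + x[2]*h[3] = -7
  r_xh[2] = x[0]*h[2] + x[1]*h[3] = 3
  r_xh[3] = x[0]*h[3] = 0
r_xh = [-1, -5, -8, -7, 3, 0] (for k = -2, ..., 3)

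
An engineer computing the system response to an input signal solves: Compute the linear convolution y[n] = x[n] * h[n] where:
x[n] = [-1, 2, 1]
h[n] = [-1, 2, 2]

y[n] = sum_k x[k]*h[n-k]. Output length = len(x) + len(h) - 1 = 3 + 3 - 1 = 5.
y[0] = -1*-1 = 1
y[1] = 2*-1 + -1*2 = -4
y[2] = 1*-1 + 2*2 + -1*2 = 1
y[3] = 1*2 + 2*2 = 6
y[4] = 1*2 = 2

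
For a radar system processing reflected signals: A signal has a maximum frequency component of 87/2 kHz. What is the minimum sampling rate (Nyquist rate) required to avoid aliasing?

By the Nyquist-Shannon sampling theorem,
the minimum sampling rate (Nyquist rate) must be at least 2 * f_max.
Nyquist rate = 2 * 87/2 kHz = 87 kHz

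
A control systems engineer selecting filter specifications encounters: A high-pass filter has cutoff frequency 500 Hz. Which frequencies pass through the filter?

A high-pass filter passes all frequencies above the cutoff frequency 500 Hz and attenuates lower frequencies.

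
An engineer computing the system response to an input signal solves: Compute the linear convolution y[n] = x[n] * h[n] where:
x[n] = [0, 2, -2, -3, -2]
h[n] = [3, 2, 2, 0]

y[n] = sum_k x[k]*h[n-k]. Output length = len(x) + len(h) - 1 = 5 + 4 - 1 = 8.
y[0] = 0*3 = 0
y[1] = 2*3 + 0*2 = 6
y[2] = -2*3 + 2*2 + 0*2 = -2
y[3] = -3*3 + -2*2 + 2*2 + 0*0 = -9
y[4] = -2*3 + -3*2 + -2*2 + 2*0 = -16
y[5] = -2*2 + -3*2 + -2*0 = -10
y[6] = -2*2 + -3*0 = -4
y[7] = -2*0 = 0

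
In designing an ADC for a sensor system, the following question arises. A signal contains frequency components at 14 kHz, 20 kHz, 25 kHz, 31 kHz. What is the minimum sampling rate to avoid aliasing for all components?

The highest frequency component is f_max = 31 kHz.
Nyquist rate = 2 * f_max = 2 * 31 kHz = 62 kHz.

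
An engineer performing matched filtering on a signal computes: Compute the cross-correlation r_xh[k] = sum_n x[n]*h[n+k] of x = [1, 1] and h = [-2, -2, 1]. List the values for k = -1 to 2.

Both sequences indexed from 0 and zero outside their support.
Lags with overlap: k = -1 to 2.
  r_xh[-1] = x[1]*h[0] = -2
  r_xh[0] = x[0]*h[0] + x[1]*h[1] = -4
  r_xh[1] = x[0]*h[1] + x[1]*h[2] = -1
  r_xh[2] = x[0]*h[2] = 1
r_xh = [-2, -4, -1, 1] (for k = -1, ..., 2)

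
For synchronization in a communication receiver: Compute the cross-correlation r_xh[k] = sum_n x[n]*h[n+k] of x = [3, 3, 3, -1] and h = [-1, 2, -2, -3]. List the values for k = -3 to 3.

Both sequences indexed from 0 and zero outside their support.
Lags with overlap: k = -3 to 3.
  r_xh[-3] = x[3]*h[0] = 1
  r_xh[-2] = x[2]*h[0] + x[3]*h[1] = -5
  r_xh[-1] = x[1]*h[0] + x[2]*h[1] + x[3]*h[2] = 5
  r_xh[0] = x[0]*h[0] + x[1]*h[1] + x[2]*h[2] + x[3]*h[3] = 0
  r_xh[1] = x[0]*h[1] + x[1]*h[2] + x[2]*h[3] = -9
  r_xh[2] = x[0]*h[2] + x[1]*h[3] = -15
  r_xh[3] = x[0]*h[3] = -9
r_xh = [1, -5, 5, 0, -9, -15, -9] (for k = -3, ..., 3)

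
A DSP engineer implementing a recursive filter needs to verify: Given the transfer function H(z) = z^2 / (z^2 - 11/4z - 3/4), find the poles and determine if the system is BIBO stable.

Poles are roots of the denominator: z^2 - 11/4z - 3/4 = 0.
Quadratic formula: z = [-(-11/4) +/- sqrt((-11/4)^2 - 4*(-3/4))] / 2
Discriminant = 121/16 + 3 = 169/16; sqrt = 13/4.
z = (11/4 +/- 13/4) / 2 => z = 3 or z = -1/4.
|p1| = 3, |p2| = 1/4.
For BIBO stability, all poles must lie inside the unit circle (|p| < 1).
System is UNSTABLE since at least one |p| >= 1.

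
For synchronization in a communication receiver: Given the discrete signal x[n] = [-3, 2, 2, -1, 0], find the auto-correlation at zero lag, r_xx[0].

The auto-correlation at zero lag r_xx[0] equals the signal energy.
r_xx[0] = sum of x[n]^2 = (-3)^2 + 2^2 + 2^2 + (-1)^2 + 0^2
= 9 + 4 + 4 + 1 + 0 = 18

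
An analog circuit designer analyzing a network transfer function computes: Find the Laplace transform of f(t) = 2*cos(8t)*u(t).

Standard pair: cos(wt)*u(t) <-> s/(s^2+w^2)
With w = 8: L{2*cos(8t)*u(t)} = 2s/(s^2+64)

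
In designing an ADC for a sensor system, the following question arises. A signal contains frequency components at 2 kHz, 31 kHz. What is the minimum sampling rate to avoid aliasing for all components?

The highest frequency component is f_max = 31 kHz.
Nyquist rate = 2 * f_max = 2 * 31 kHz = 62 kHz.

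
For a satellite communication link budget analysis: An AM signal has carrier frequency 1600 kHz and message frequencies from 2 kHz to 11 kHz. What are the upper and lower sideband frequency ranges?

Upper sideband (USB) = fc + [fm_low, fm_high] = 1600 + [2, 11] = [1602, 1611] kHz
Lower sideband (LSB) = fc - [fm_high, fm_low] = 1600 - [11, 2] = [1589, 1598] kHz
Total occupied spectrum: 1589 kHz to 1611 kHz (plus carrier at 1600 kHz)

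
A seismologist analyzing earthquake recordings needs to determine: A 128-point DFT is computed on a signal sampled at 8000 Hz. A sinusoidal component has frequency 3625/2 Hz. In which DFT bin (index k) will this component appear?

DFT frequency resolution = f_s/N = 8000/128 = 125/2 Hz
Bin index k = f_signal / resolution = 3625/2 / 125/2 = 29
The signal frequency 3625/2 Hz falls in DFT bin k = 29.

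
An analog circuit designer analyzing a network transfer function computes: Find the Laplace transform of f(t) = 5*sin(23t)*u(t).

Standard pair: sin(wt)*u(t) <-> w/(s^2+w^2)
With w = 23: L{5*sin(23t)*u(t)} = 115/(s^2+529)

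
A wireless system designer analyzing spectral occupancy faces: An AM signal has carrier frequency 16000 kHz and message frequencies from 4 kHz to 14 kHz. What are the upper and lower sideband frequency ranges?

Upper sideband (USB) = fc + [fm_low, fm_high] = 16000 + [4, 14] = [16004, 16014] kHz
Lower sideband (LSB) = fc - [fm_high, fm_low] = 16000 - [14, 4] = [15986, 15996] kHz
Total occupied spectrum: 15986 kHz to 16014 kHz (plus carrier at 16000 kHz)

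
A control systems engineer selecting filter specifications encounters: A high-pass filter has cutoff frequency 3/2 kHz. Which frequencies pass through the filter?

A high-pass filter passes all frequencies above the cutoff frequency 3/2 kHz and attenuates lower frequencies.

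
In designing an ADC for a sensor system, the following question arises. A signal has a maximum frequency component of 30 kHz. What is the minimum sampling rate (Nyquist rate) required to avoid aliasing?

By the Nyquist-Shannon sampling theorem,
the minimum sampling rate (Nyquist rate) must be at least 2 * f_max.
Nyquist rate = 2 * 30 kHz = 60 kHz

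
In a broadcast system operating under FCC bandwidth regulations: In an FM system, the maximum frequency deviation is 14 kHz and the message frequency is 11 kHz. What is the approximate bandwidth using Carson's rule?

Carson's rule: BW = 2*(delta_f + f_m)
= 2*(14 + 11) kHz = 50 kHz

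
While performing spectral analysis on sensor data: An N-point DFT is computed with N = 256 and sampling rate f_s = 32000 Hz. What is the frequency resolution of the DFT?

DFT frequency resolution = f_s / N
= 32000 / 256 = 125 Hz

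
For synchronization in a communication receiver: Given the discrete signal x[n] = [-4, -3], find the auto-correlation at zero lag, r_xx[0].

The auto-correlation at zero lag r_xx[0] equals the signal energy.
r_xx[0] = sum of x[n]^2 = (-4)^2 + (-3)^2
= 16 + 9 = 25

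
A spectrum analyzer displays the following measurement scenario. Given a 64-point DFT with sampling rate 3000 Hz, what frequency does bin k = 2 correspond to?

The frequency of DFT bin k is: f_k = k * f_s / N
f_2 = 2 * 3000 / 64 = 375/4 Hz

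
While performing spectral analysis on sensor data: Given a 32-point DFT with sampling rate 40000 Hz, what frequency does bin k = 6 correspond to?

The frequency of DFT bin k is: f_k = k * f_s / N
f_6 = 6 * 40000 / 32 = 7500 Hz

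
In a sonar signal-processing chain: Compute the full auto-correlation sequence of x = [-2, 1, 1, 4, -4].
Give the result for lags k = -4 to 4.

r_xx[k] = sum_m x[m]*x[m+k], indexed from 0, for k = -4 to 4:
  r_xx[-4] = x[4]*x[0] = 8
  r_xx[-3] = x[3]*x[0] + x[4]*x[1] = -12
  r_xx[-2] = x[2]*x[0] + x[3]*x[1] + x[4]*x[2] = -2
  r_xx[-1] = x[1]*x[0] + x[2]*x[1] + x[3]*x[2] + x[4]*x[3] = -13
  r_xx[0] = x[0]*x[0] + x[1]*x[1] + x[2]*x[2] + x[3]*x[3] + x[4]*x[4] = 38
  r_xx[1] = x[0]*x[1] + x[1]*x[2] + x[2]*x[3] + x[3]*x[4] = -13
  r_xx[2] = x[0]*x[2] + x[1]*x[3] + x[2]*x[4] = -2
  r_xx[3] = x[0]*x[3] + x[1]*x[4] = -12
  r_xx[4] = x[0]*x[4] = 8
r_xx = [8, -12, -2, -13, 38, -13, -2, -12, 8]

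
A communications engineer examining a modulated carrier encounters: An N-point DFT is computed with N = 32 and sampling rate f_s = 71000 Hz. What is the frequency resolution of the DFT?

DFT frequency resolution = f_s / N
= 71000 / 32 = 8875/4 Hz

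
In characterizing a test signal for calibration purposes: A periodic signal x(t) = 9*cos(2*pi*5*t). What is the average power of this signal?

Average power of A*cos(wt) is A^2/2.
P = 9^2 / 2 = 81/2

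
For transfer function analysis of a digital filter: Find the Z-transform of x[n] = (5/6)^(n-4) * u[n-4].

Time-shifting property: if X(z) = Z{x[n]}, then Z{x[n-d]} = z^(-d) * X(z)
X(z) = z/(z - 5/6) for x[n] = (5/6)^n * u[n]
Z{x[n-4]} = z^(-4) * z/(z - 5/6) = z^(-3)/(z - 5/6)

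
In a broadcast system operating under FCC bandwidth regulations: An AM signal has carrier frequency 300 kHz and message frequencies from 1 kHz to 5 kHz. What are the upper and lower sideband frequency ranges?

Upper sideband (USB) = fc + [fm_low, fm_high] = 300 + [1, 5] = [301, 305] kHz
Lower sideband (LSB) = fc - [fm_high, fm_low] = 300 - [5, 1] = [295, 299] kHz
Total occupied spectrum: 295 kHz to 305 kHz (plus carrier at 300 kHz)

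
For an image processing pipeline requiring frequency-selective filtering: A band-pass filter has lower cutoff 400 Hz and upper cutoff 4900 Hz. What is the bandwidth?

Bandwidth = f_high - f_low
= 4900 Hz - 400 Hz = 4500 Hz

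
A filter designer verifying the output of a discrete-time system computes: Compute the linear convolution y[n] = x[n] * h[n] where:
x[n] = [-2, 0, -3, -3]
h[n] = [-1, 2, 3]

y[n] = sum_k x[k]*h[n-k]. Output length = len(x) + len(h) - 1 = 4 + 3 - 1 = 6.
y[0] = -2*-1 = 2
y[1] = 0*-1 + -2*2 = -4
y[2] = -3*-1 + 0*2 + -2*3 = -3
y[3] = -3*-1 + -3*2 + 0*3 = -3
y[4] = -3*2 + -3*3 = -15
y[5] = -3*3 = -9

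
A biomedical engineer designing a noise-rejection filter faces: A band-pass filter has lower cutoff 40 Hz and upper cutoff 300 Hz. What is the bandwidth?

Bandwidth = f_high - f_low
= 300 Hz - 40 Hz = 260 Hz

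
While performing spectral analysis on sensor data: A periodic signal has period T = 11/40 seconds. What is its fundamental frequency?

The fundamental frequency is the reciprocal of the period.
f = 1/T = 1/(11/40) = 40/11 Hz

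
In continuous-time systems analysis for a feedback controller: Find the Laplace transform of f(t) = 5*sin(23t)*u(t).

Standard pair: sin(wt)*u(t) <-> w/(s^2+w^2)
With w = 23: L{5*sin(23t)*u(t)} = 115/(s^2+529)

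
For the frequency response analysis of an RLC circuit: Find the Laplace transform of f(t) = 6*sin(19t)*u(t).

Standard pair: sin(wt)*u(t) <-> w/(s^2+w^2)
With w = 19: L{6*sin(19t)*u(t)} = 114/(s^2+361)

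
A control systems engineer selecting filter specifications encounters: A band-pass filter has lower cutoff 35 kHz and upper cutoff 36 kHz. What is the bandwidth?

Bandwidth = f_high - f_low
= 36 kHz - 35 kHz = 1 kHz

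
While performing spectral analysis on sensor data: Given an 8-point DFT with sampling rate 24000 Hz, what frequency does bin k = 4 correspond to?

The frequency of DFT bin k is: f_k = k * f_s / N
f_4 = 4 * 24000 / 8 = 12000 Hz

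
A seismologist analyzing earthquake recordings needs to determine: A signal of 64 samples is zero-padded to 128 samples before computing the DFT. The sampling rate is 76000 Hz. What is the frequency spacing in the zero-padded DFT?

Original DFT: N = 64, resolution = f_s/N = 76000/64 = 2375/2 Hz
Zero-padded DFT: N = 128, resolution = f_s/N = 76000/128 = 2375/4 Hz
Zero-padding interpolates the spectrum (finer frequency grid)
but does NOT improve the true spectral resolution (ability to resolve close frequencies).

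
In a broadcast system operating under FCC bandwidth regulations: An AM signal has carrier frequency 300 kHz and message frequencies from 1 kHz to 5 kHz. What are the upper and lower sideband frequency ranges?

Upper sideband (USB) = fc + [fm_low, fm_high] = 300 + [1, 5] = [301, 305] kHz
Lower sideband (LSB) = fc - [fm_high, fm_low] = 300 - [5, 1] = [295, 299] kHz
Total occupied spectrum: 295 kHz to 305 kHz (plus carrier at 300 kHz)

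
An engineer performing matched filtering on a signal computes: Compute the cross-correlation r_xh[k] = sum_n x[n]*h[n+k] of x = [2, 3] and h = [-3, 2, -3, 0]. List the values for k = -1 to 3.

Both sequences indexed from 0 and zero outside their support.
Lags with overlap: k = -1 to 3.
  r_xh[-1] = x[1]*h[0] = -9
  r_xh[0] = x[0]*h[0] + x[1]*h[1] = 0
  r_xh[1] = x[0]*h[1] + x[1]*h[2] = -5
  r_xh[2] = x[0]*h[2] + x[1]*h[3] = -6
  r_xh[3] = x[0]*h[3] = 0
r_xh = [-9, 0, -5, -6, 0] (for k = -1, ..., 3)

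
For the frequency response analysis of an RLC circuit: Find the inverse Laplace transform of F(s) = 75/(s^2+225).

Standard pair: w/(s^2+w^2) <-> sin(wt)*u(t)
Recognize w^2 = 225, so w = 15; numerator 75 = 5*15.
f(t) = 5*sin(15t)*u(t)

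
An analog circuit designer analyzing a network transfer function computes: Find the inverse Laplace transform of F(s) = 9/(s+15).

Standard pair: k/(s+a) <-> k*e^(-at)*u(t)
With k=9, a=15: f(t) = 9*e^(-15t)*u(t)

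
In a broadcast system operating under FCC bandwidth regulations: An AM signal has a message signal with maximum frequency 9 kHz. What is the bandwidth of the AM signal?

In AM (double-sideband), the bandwidth is twice the message frequency.
BW = 2 * f_m = 2 * 9 kHz = 18 kHz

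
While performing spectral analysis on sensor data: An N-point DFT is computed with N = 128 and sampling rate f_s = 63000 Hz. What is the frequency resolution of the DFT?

DFT frequency resolution = f_s / N
= 63000 / 128 = 7875/16 Hz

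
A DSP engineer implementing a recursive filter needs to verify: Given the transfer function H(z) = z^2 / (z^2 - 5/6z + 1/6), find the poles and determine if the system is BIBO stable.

Poles are roots of the denominator: z^2 - 5/6z + 1/6 = 0.
Quadratic formula: z = [-(-5/6) +/- sqrt((-5/6)^2 - 4*(1/6))] / 2
Discriminant = 25/36 - 2/3 = 1/36; sqrt = 1/6.
z = (5/6 +/- 1/6) / 2 => z = 1/2 or z = 1/3.
|p1| = 1/2, |p2| = 1/3.
For BIBO stability, all poles must lie inside the unit circle (|p| < 1).
System is STABLE since both |p| < 1.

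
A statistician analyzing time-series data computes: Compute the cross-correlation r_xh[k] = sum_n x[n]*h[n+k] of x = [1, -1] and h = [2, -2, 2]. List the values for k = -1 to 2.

Both sequences indexed from 0 and zero outside their support.
Lags with overlap: k = -1 to 2.
  r_xh[-1] = x[1]*h[0] = -2
  r_xh[0] = x[0]*h[0] + x[1]*h[1] = 4
  r_xh[1] = x[0]*h[1] + x[1]*h[2] = -4
  r_xh[2] = x[0]*h[2] = 2
r_xh = [-2, 4, -4, 2] (for k = -1, ..., 2)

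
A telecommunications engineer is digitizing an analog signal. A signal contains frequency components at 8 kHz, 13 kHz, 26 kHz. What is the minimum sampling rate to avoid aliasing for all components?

The highest frequency component is f_max = 26 kHz.
Nyquist rate = 2 * f_max = 2 * 26 kHz = 52 kHz.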